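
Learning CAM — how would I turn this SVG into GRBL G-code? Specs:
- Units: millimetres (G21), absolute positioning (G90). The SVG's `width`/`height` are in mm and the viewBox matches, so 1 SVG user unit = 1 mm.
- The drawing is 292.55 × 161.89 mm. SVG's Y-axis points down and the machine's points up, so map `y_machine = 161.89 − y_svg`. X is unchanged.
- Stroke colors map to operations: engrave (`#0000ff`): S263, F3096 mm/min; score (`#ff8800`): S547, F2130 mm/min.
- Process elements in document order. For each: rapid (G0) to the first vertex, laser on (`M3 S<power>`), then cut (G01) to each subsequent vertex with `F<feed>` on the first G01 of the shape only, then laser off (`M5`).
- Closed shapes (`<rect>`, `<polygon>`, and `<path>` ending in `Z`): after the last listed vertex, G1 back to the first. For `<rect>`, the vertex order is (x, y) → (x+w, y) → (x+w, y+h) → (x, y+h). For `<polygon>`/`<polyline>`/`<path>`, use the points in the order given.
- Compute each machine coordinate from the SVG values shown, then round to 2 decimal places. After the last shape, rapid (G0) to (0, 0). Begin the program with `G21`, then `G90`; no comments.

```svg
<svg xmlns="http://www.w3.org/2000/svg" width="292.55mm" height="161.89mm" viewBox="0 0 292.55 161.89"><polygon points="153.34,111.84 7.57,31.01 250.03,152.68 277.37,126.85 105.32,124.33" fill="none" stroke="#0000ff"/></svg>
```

G21
G90
G0 X153.34 Y50.05
M3 S263
G01 X7.57 Y130.88 F3096
G01 X250.03 Y9.21
G01 X277.37 Y35.04
G01 X105.32 Y37.56
G01 X153.34 Y50.05
M5
G0 X0.00 Y0.00

viewBox `0 0 292.55 161.89` with mm width/height → 1 unit = 1 mm. Flip: y_m = 161.89 − y_svg.

**Shape 1** — `<polygon>` closed polygon, stroke `#0000ff` → engrave (S263, F3096). Machine vertices: (153.34,50.05) → (7.57,130.88) → (250.03,9.21) → (277.37,35.04) → (105.32,37.56) → (153.34,50.05). Closed: final G1 returns to the first vertex.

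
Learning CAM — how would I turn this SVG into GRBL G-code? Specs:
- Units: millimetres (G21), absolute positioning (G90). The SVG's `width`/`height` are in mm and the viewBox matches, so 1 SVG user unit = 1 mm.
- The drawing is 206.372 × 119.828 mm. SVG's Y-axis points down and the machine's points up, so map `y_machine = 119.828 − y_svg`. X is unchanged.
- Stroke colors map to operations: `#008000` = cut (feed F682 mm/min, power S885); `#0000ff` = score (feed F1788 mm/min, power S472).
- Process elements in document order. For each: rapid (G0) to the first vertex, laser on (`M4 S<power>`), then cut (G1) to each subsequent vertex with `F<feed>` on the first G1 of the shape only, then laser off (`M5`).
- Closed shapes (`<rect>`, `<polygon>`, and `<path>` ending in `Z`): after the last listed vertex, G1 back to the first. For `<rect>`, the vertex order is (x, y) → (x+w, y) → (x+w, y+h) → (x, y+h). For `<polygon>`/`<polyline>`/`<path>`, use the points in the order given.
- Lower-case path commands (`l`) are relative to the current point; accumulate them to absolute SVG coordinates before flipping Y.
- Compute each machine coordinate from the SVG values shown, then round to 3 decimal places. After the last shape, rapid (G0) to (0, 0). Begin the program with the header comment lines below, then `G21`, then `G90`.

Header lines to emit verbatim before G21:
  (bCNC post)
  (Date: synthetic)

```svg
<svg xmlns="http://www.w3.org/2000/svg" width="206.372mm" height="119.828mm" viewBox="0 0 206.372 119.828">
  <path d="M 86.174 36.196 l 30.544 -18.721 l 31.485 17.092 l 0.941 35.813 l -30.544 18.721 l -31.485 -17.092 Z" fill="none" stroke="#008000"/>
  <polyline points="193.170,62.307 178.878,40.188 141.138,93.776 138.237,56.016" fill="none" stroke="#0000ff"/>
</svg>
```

(bCNC post)
(Date: synthetic)
G21
G90
G0 X86.174 Y83.632
M4 S885
G1 X116.718 Y102.353 F682
G1 X148.203 Y85.261
G1 X149.144 Y49.448
G1 X118.600 Y30.727
G1 X87.115 Y47.819
G1 X86.174 Y83.632
M5
G0 X193.170 Y57.521
M4 S472
G1 X178.878 Y79.640 F1788
G1 X141.138 Y26.052
G1 X138.237 Y63.812
M5
G0 X0.000 Y0.000

viewBox `0 0 206.372 119.828` with mm width/height → 1 unit = 1 mm. Flip: y_m = 119.828 − y_svg.

**Shape 1** — `<path>` regular polygon, stroke `#008000` → cut (S885, F682). Machine vertices: (86.174,83.632) → (116.718,102.353) → (148.203,85.261) → (149.144,49.448) → (118.600,30.727) → (87.115,47.819) → (86.174,83.632). Closed: final G1 returns to the first vertex.

**Shape 2** — `<polyline>` open polyline, stroke `#0000ff` → score (S472, F1788). Machine vertices: (193.170,57.521) → (178.878,79.640) → (141.138,26.052) → (138.237,63.812). Open path.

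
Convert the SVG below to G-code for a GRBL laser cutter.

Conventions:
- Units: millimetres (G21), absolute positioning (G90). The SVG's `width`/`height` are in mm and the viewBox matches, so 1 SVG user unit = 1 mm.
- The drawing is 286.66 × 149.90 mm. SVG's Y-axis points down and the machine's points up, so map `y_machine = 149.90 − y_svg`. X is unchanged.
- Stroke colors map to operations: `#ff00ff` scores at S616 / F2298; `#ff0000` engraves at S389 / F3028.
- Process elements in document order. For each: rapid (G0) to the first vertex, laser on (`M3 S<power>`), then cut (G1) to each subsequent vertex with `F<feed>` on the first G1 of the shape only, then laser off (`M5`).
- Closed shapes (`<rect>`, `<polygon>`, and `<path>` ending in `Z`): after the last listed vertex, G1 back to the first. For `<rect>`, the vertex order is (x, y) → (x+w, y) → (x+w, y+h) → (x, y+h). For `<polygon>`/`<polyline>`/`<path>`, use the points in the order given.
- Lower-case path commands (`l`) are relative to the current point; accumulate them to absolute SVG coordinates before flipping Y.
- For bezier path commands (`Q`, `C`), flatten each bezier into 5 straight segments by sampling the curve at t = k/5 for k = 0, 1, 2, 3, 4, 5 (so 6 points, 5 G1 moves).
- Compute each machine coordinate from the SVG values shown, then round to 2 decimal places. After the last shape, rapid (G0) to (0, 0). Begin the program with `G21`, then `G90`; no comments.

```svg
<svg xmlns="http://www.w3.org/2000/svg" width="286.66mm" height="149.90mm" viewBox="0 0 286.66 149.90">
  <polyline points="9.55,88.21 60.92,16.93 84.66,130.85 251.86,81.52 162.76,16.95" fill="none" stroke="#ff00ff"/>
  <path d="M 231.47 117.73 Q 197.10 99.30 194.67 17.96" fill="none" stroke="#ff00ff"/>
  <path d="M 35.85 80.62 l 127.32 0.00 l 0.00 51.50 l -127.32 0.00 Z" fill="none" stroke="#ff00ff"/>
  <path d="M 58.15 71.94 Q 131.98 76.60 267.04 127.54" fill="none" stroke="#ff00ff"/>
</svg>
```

G21
G90
G0 X9.55 Y61.69
M3 S616
G1 X60.92 Y132.97 F2298
G1 X84.66 Y19.05
G1 X251.86 Y68.38
G1 X162.76 Y132.95
M5
G0 X231.47 Y32.17
M3 S616
G1 X219.00 Y42.06 F2298
G1 X209.08 Y56.98
G1 X201.72 Y76.93
G1 X196.92 Y101.92
G1 X194.67 Y131.94
M5
G0 X35.85 Y69.28
M3 S616
G1 X163.17 Y69.28 F2298
G1 X163.17 Y17.78
G1 X35.85 Y17.78
G1 X35.85 Y69.28
M5
G0 X58.15 Y77.96
M3 S616
G1 X90.13 Y74.24 F2298
G1 X127.01 Y66.83
G1 X168.79 Y55.71
G1 X215.47 Y40.88
G1 X267.04 Y22.36
M5
G0 X0.00 Y0.00

viewBox `0 0 286.66 149.90` with mm width/height → 1 unit = 1 mm. Flip: y_m = 149.90 − y_svg.

**Shape 1** — `<polyline>` open polyline, stroke `#ff00ff` → score (S616, F2298). Machine vertices: (9.55,61.69) → (60.92,132.97) → (84.66,19.05) → (251.86,68.38) → (162.76,132.95). Open path.

**Shape 2** — `<path>` quadratic bezier, stroke `#ff00ff` → score (S616, F2298). Control points (SVG): P0=(231.47,117.73), P1=(197.10,99.30), P2=(194.67,17.96); sampled at t=k/5. Machine vertices: (231.47,32.17) → (219.00,42.06) → (209.08,56.98) → (201.72,76.93) → (196.92,101.92) → (194.67,131.94). Open path.

**Shape 3** — `<path>` rectangle, stroke `#ff00ff` → score (S616, F2298). Machine vertices: (35.85,69.28) → (163.17,69.28) → (163.17,17.78) → (35.85,17.78) → (35.85,69.28). Closed: final G1 returns to the first vertex.

**Shape 4** — `<path>` quadratic bezier, stroke `#ff00ff` → score (S616, F2298). Control points (SVG): P0=(58.15,71.94), P1=(131.98,76.60), P2=(267.04,127.54); sampled at t=k/5. Machine vertices: (58.15,77.96) → (90.13,74.24) → (127.01,66.83) → (168.79,55.71) → (215.47,40.88) → (267.04,22.36). Open path.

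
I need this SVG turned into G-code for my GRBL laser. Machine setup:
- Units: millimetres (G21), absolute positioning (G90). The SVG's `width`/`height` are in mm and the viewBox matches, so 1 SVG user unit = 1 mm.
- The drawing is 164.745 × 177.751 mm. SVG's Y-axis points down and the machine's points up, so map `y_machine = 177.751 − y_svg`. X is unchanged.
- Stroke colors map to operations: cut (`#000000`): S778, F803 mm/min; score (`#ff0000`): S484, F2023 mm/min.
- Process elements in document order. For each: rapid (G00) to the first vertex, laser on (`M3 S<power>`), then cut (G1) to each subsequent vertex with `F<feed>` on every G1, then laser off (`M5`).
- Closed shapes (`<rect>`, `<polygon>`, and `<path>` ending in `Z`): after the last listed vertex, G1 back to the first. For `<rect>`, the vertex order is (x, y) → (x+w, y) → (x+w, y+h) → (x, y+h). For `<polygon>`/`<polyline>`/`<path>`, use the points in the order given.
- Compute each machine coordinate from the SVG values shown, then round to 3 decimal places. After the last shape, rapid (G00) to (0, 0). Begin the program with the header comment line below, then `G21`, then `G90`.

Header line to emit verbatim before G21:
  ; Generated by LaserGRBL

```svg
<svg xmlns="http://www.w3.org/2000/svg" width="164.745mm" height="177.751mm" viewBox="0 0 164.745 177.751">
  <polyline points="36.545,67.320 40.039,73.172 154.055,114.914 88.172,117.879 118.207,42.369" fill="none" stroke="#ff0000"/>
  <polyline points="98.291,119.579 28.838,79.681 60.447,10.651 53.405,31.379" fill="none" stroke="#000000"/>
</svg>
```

; Generated by LaserGRBL
G21
G90
G00 X36.545 Y110.431
M3 S484
G1 X40.039 Y104.579 F2023
G1 X154.055 Y62.837 F2023
G1 X88.172 Y59.872 F2023
G1 X118.207 Y135.382 F2023
M5
G00 X98.291 Y58.172
M3 S778
G1 X28.838 Y98.070 F803
G1 X60.447 Y167.100 F803
G1 X53.405 Y146.372 F803
M5
G00 X0.000 Y0.000

viewBox `0 0 164.745 177.751` with mm width/height → 1 unit = 1 mm. Flip: y_m = 177.751 − y_svg.

**Shape 1** — `<polyline>` open polyline, stroke `#ff0000` → score (S484, F2023). Machine vertices: (36.545,110.431) → (40.039,104.579) → (154.055,62.837) → (88.172,59.872) → (118.207,135.382). Open path.

**Shape 2** — `<polyline>` open polyline, stroke `#000000` → cut (S778, F803). Machine vertices: (98.291,58.172) → (28.838,98.070) → (60.447,167.100) → (53.405,146.372). Open path.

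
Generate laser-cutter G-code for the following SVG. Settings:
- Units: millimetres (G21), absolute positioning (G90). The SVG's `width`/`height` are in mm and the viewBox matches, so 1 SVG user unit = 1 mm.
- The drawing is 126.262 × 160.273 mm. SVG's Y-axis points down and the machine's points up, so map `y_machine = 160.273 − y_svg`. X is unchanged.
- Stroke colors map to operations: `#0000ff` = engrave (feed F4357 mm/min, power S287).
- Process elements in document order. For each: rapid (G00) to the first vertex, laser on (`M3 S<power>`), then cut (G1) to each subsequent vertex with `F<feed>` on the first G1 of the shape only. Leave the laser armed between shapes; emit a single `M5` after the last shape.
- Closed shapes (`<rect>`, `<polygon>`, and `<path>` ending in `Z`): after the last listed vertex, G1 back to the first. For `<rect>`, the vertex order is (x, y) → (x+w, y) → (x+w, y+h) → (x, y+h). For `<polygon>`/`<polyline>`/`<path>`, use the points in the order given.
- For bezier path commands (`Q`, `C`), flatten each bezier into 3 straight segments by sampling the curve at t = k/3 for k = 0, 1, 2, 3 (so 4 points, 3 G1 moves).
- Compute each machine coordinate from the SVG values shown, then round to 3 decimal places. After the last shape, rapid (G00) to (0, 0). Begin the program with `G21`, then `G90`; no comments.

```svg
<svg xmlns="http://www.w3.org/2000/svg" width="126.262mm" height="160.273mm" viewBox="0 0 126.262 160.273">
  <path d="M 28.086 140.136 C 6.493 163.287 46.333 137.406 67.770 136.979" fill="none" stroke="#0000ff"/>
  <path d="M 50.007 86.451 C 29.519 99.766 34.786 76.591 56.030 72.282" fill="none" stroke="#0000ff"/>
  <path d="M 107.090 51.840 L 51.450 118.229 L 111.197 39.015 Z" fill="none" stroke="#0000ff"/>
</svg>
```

Since the viewBox matches the mm dimensions, user units are millimetres directly. The only transform is the Y-flip y_m = 160.273 − y_svg.

Shape 1 is a cubic bezier drawn with `<path>`. Its stroke #0000ff means engrave at S287, F4357. After flipping Y the toolpath is (28.086,20.137) → (24.014,10.571) → (43.156,17.141) → (67.770,23.294).

Shape 2 is a cubic bezier drawn with `<path>`. Its stroke #0000ff means engrave at S287, F4357. After flipping Y the toolpath is (50.007,73.822) → (37.742,70.620) → (40.474,79.444) → (56.030,87.991).

Shape 3 is a closed polygon drawn with `<path>`. Its stroke #0000ff means engrave at S287, F4357. After flipping Y the toolpath is (107.090,108.433) → (51.450,42.044) → (111.197,121.258) → (107.090,108.433), returning to the start.

G21
G90
G00 X28.086 Y20.137
M3 S287
G1 X24.014 Y10.571 F4357
G1 X43.156 Y17.141
G1 X67.770 Y23.294
G00 X50.007 Y73.822
M3 S287
G1 X37.742 Y70.620 F4357
G1 X40.474 Y79.444
G1 X56.030 Y87.991
G00 X107.090 Y108.433
M3 S287
G1 X51.450 Y42.044 F4357
G1 X111.197 Y121.258
G1 X107.090 Y108.433
M5
G00 X0.000 Y0.000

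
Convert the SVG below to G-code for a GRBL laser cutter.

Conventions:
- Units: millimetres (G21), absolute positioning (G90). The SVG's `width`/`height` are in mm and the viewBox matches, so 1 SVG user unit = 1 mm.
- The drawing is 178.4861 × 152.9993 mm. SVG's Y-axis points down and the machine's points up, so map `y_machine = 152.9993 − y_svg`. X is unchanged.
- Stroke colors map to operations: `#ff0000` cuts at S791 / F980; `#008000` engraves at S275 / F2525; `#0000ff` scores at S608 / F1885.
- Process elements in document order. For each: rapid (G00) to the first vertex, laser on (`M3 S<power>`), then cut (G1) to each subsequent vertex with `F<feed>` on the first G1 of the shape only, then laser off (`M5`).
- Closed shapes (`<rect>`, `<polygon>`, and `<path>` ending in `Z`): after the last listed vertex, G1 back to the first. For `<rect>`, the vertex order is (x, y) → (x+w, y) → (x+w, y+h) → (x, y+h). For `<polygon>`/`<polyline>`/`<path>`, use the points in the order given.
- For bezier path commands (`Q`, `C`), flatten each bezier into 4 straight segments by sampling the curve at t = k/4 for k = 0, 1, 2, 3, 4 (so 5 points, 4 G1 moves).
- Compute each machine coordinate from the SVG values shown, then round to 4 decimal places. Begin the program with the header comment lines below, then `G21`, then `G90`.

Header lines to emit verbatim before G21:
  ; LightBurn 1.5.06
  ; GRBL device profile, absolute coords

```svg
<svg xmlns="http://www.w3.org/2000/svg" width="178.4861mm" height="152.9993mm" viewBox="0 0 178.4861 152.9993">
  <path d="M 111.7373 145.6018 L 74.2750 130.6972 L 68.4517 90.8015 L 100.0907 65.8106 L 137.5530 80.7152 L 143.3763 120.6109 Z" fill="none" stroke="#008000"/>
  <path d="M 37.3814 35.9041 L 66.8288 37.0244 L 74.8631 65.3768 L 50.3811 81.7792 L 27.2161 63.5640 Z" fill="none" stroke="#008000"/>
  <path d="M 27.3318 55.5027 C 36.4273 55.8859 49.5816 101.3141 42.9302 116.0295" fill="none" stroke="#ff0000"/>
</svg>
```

; LightBurn 1.5.06
; GRBL device profile, absolute coords
G21
G90
G00 X111.7373 Y7.3975
M3 S275
G1 X74.2750 Y22.3021 F2525
G1 X68.4517 Y62.1978
G1 X100.0907 Y87.1887
G1 X137.5530 Y72.2841
G1 X143.3763 Y32.3884
G1 X111.7373 Y7.3975
M5
G00 X37.3814 Y117.0952
M3 S275
G1 X66.8288 Y115.9749 F2525
G1 X74.8631 Y87.6225
G1 X50.3811 Y71.2201
G1 X27.2161 Y89.4353
G1 X37.3814 Y117.0952
M5
G00 X27.3318 Y97.4966
M3 S791
G1 X34.5416 Y89.9470 F980
G1 X41.0361 Y72.6078
G1 X44.5781 Y52.5813
G1 X42.9302 Y36.9698
M5

Since the viewBox matches the mm dimensions, user units are millimetres directly. The only transform is the Y-flip y_m = 152.9993 − y_svg.

Shape 1 is a regular polygon drawn with `<path>`. Its stroke #008000 means engrave at S275, F2525. After flipping Y the toolpath is (111.7373,7.3975) → (74.2750,22.3021) → (68.4517,62.1978) → (100.0907,87.1887) → (137.5530,72.2841) → (143.3763,32.3884) → (111.7373,7.3975), returning to the start.

Shape 2 is a regular polygon drawn with `<path>`. Its stroke #008000 means engrave at S275, F2525. After flipping Y the toolpath is (37.3814,117.0952) → (66.8288,115.9749) → (74.8631,87.6225) → (50.3811,71.2201) → (27.2161,89.4353) → (37.3814,117.0952), returning to the start.

Shape 3 is a cubic bezier drawn with `<path>`. Its stroke #ff0000 means cut at S791, F980. After flipping Y the toolpath is (27.3318,97.4966) → (34.5416,89.9470) → (41.0361,72.6078) → (44.5781,52.5813) → (42.9302,36.9698).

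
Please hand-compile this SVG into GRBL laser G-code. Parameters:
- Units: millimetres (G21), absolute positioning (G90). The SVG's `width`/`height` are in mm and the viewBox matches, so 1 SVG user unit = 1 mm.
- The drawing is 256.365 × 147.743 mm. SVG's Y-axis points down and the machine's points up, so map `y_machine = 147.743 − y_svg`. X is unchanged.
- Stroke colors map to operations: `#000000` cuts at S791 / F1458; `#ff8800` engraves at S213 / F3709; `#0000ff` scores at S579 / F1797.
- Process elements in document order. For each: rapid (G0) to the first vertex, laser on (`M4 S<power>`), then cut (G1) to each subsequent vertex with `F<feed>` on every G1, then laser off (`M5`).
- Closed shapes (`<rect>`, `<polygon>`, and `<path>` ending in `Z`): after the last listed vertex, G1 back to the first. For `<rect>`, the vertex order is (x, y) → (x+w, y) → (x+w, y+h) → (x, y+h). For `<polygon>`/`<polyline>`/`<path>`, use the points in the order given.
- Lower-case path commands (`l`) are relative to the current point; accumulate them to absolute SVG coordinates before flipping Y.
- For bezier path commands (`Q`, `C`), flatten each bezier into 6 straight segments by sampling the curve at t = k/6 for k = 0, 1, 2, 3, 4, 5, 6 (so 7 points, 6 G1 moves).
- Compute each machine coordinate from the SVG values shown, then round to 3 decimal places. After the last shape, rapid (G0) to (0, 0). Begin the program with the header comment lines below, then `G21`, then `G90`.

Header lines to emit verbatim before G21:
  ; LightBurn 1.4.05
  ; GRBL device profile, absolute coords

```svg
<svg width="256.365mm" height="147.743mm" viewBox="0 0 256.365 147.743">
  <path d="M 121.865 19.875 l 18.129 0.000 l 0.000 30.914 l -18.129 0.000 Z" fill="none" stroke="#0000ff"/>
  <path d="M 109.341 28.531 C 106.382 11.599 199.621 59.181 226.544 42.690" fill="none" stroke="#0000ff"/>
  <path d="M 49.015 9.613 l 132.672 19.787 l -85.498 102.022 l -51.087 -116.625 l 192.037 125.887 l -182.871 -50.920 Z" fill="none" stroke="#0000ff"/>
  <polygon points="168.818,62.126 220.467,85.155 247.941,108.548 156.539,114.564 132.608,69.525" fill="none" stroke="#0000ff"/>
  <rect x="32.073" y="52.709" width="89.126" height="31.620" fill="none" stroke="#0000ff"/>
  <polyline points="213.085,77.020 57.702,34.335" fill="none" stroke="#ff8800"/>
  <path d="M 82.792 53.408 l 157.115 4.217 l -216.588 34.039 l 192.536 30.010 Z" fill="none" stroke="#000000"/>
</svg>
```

Since the viewBox matches the mm dimensions, user units are millimetres directly. The only transform is the Y-flip y_m = 147.743 − y_svg.

Shape 1 is a rectangle drawn with `<path>`. Its stroke #0000ff means score at S579, F1797. After flipping Y the toolpath is (121.865,127.868) → (139.994,127.868) → (139.994,96.954) → (121.865,96.954) → (121.865,127.868), returning to the start.

Shape 2 is a cubic bezier drawn with `<path>`. Its stroke #0000ff means score at S579, F1797. After flipping Y the toolpath is (109.341,119.212) → (115.126,122.897) → (132.429,119.402) → (156.737,112.298) → (183.535,105.157) → (208.309,101.552) → (226.544,105.053).

Shape 3 is a closed polygon drawn with `<path>`. Its stroke #0000ff means score at S579, F1797. After flipping Y the toolpath is (49.015,138.130) → (181.687,118.343) → (96.189,16.321) → (45.102,132.946) → (237.139,7.059) → (54.268,57.979) → (49.015,138.130), returning to the start.

Shape 4 is a closed polygon drawn with `<polygon>`. Its stroke #0000ff means score at S579, F1797. After flipping Y the toolpath is (168.818,85.617) → (220.467,62.588) → (247.941,39.195) → (156.539,33.179) → (132.608,78.218) → (168.818,85.617), returning to the start.

Shape 5 is a rectangle drawn with `<rect>`. Its stroke #0000ff means score at S579, F1797. After flipping Y the toolpath is (32.073,95.034) → (121.199,95.034) → (121.199,63.414) → (32.073,63.414) → (32.073,95.034), returning to the start.

Shape 6 is a line segment drawn with `<polyline>`. Its stroke #ff8800 means engrave at S213, F3709. After flipping Y the toolpath is (213.085,70.723) → (57.702,113.408).

Shape 7 is a closed polygon drawn with `<path>`. Its stroke #000000 means cut at S791, F1458. After flipping Y the toolpath is (82.792,94.335) → (239.907,90.118) → (23.319,56.079) → (215.855,26.069) → (82.792,94.335), returning to the start.

; LightBurn 1.4.05
; GRBL device profile, absolute coords
G21
G90
G0 X121.865 Y127.868
M4 S579
G1 X139.994 Y127.868 F1797
G1 X139.994 Y96.954 F1797
G1 X121.865 Y96.954 F1797
G1 X121.865 Y127.868 F1797
M5
G0 X109.341 Y119.212
M4 S579
G1 X115.126 Y122.897 F1797
G1 X132.429 Y119.402 F1797
G1 X156.737 Y112.298 F1797
G1 X183.535 Y105.157 F1797
G1 X208.309 Y101.552 F1797
G1 X226.544 Y105.053 F1797
M5
G0 X49.015 Y138.130
M4 S579
G1 X181.687 Y118.343 F1797
G1 X96.189 Y16.321 F1797
G1 X45.102 Y132.946 F1797
G1 X237.139 Y7.059 F1797
G1 X54.268 Y57.979 F1797
G1 X49.015 Y138.130 F1797
M5
G0 X168.818 Y85.617
M4 S579
G1 X220.467 Y62.588 F1797
G1 X247.941 Y39.195 F1797
G1 X156.539 Y33.179 F1797
G1 X132.608 Y78.218 F1797
G1 X168.818 Y85.617 F1797
M5
G0 X32.073 Y95.034
M4 S579
G1 X121.199 Y95.034 F1797
G1 X121.199 Y63.414 F1797
G1 X32.073 Y63.414 F1797
G1 X32.073 Y95.034 F1797
M5
G0 X213.085 Y70.723
M4 S213
G1 X57.702 Y113.408 F3709
M5
G0 X82.792 Y94.335
M4 S791
G1 X239.907 Y90.118 F1458
G1 X23.319 Y56.079 F1458
G1 X215.855 Y26.069 F1458
G1 X82.792 Y94.335 F1458
M5
G0 X0.000 Y0.000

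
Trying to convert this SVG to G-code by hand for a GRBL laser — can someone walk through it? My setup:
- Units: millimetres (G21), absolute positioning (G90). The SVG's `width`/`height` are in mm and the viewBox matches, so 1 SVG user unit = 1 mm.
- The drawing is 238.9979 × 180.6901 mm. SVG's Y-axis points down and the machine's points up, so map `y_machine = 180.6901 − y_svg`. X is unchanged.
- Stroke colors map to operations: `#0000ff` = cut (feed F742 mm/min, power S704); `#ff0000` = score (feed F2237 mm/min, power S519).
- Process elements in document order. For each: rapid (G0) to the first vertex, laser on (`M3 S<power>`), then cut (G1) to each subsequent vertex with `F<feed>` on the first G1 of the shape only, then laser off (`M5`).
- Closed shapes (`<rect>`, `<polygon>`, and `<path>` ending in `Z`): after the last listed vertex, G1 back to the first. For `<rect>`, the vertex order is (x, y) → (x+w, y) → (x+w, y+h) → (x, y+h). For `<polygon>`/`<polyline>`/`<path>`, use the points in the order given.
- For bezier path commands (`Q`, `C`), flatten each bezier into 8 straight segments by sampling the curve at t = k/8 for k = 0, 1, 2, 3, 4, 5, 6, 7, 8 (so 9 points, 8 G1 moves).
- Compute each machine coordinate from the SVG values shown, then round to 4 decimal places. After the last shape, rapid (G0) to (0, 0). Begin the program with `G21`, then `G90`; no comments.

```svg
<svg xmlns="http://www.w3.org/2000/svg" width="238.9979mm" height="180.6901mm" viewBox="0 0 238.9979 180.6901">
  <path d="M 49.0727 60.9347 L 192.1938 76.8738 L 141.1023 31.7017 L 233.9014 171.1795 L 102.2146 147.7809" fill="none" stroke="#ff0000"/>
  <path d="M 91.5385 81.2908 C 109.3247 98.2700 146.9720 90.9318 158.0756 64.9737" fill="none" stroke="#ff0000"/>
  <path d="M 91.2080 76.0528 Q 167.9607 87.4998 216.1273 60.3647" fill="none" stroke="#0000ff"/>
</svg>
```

1 u = 1 mm; y_m = 180.6901 − y.

[1] `<path>` open polyline, #ff0000→score S519 F2237: (49.0727,119.7554) → (192.1938,103.8163) → (141.1023,148.9884) → (233.9014,9.5106) → (102.2146,32.9092)

[2] `<path>` cubic bezier, #ff0000→score S519 F2237: (91.5385,99.3993) → (99.0487,94.1609) → (107.8770,91.1354) → (117.4797,90.2561) → (127.3130,91.4564) → (136.8331,94.6693) → (145.4960,99.8281) → (152.7581,106.8660) → (158.0756,115.7164)

[3] `<path>` quadratic bezier, #0000ff→cut S704 F742: (91.2080,104.6373) → (109.9495,102.3784) → (127.7977,101.3252) → (144.7526,101.4777) → (160.8142,102.8358) → (175.9824,105.3997) → (190.2574,109.1692) → (203.6390,114.1445) → (216.1273,120.3254)

G21
G90
G0 X49.0727 Y119.7554
M3 S519
G1 X192.1938 Y103.8163 F2237
G1 X141.1023 Y148.9884
G1 X233.9014 Y9.5106
G1 X102.2146 Y32.9092
M5
G0 X91.5385 Y99.3993
M3 S519
G1 X99.0487 Y94.1609 F2237
G1 X107.8770 Y91.1354
G1 X117.4797 Y90.2561
G1 X127.3130 Y91.4564
G1 X136.8331 Y94.6693
G1 X145.4960 Y99.8281
G1 X152.7581 Y106.8660
G1 X158.0756 Y115.7164
M5
G0 X91.2080 Y104.6373
M3 S704
G1 X109.9495 Y102.3784 F742
G1 X127.7977 Y101.3252
G1 X144.7526 Y101.4777
G1 X160.8142 Y102.8358
G1 X175.9824 Y105.3997
G1 X190.2574 Y109.1692
G1 X203.6390 Y114.1445
G1 X216.1273 Y120.3254
M5
G0 X0.0000 Y0.0000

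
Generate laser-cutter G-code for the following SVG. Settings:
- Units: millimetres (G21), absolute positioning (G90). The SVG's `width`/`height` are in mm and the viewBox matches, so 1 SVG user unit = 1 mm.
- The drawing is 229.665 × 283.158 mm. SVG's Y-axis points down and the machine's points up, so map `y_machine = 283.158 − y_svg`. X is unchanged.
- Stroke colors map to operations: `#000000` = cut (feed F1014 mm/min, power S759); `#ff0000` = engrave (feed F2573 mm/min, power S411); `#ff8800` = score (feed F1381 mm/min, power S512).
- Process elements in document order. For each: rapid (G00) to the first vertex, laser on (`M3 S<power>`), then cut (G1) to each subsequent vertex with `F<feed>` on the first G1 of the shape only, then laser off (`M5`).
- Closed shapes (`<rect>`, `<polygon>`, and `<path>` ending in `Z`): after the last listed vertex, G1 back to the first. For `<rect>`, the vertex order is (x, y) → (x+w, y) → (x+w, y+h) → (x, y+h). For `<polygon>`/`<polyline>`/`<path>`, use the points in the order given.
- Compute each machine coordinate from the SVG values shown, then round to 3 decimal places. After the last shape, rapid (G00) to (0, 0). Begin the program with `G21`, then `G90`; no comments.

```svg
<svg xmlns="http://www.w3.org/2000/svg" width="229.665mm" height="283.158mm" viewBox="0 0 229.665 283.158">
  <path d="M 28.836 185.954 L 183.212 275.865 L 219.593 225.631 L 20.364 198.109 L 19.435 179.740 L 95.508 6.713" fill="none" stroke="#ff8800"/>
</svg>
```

Since the viewBox matches the mm dimensions, user units are millimetres directly. The only transform is the Y-flip y_m = 283.158 − y_svg.

Shape 1 is a open polyline drawn with `<path>`. Its stroke #ff8800 means score at S512, F1381. After flipping Y the toolpath is (28.836,97.204) → (183.212,7.293) → (219.593,57.527) → (20.364,85.049) → (19.435,103.418) → (95.508,276.445).

G21
G90
G00 X28.836 Y97.204
M3 S512
G1 X183.212 Y7.293 F1381
G1 X219.593 Y57.527
G1 X20.364 Y85.049
G1 X19.435 Y103.418
G1 X95.508 Y276.445
M5
G00 X0.000 Y0.000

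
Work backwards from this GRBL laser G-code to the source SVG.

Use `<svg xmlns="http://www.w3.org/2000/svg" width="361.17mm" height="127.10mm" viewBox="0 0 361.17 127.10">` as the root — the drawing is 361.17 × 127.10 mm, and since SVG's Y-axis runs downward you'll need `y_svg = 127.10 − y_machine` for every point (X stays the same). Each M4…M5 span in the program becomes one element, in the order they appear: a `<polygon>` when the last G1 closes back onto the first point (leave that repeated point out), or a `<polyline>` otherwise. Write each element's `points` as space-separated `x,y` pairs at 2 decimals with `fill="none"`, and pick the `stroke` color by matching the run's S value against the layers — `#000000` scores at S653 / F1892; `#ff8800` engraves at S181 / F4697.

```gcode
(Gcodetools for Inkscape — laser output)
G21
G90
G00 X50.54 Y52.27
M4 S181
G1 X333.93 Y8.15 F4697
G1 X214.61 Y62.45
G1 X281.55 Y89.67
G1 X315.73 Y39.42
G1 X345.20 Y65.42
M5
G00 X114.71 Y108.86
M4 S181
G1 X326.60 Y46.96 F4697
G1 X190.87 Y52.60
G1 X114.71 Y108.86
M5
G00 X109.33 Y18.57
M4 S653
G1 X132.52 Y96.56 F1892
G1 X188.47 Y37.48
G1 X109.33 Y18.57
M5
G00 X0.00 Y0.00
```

Each laser-on run becomes one SVG element. Flip Y back into SVG space with y_svg = 127.10 − y_machine.

Run 1: power S181 maps to stroke `#ff8800` (engrave). The run is open, so emit a `<polyline>` with points (Y-flipped): 50.54,74.83 333.93,118.95 214.61,64.65 281.55,37.43 315.73,87.68 345.20,61.68.

Run 2: power S181 maps to stroke `#ff8800` (engrave). The run returns to its start, so emit a `<polygon>` with points (Y-flipped): 114.71,18.24 326.60,80.14 190.87,74.50.

Run 3: the run's S653 means `#000000` (score). The run returns to its start, so emit a `<polygon>` with points (Y-flipped): 109.33,108.53 132.52,30.54 188.47,89.62.

<svg xmlns="http://www.w3.org/2000/svg" width="361.17mm" height="127.10mm" viewBox="0 0 361.17 127.10">
  <polyline points="50.54,74.83 333.93,118.95 214.61,64.65 281.55,37.43 315.73,87.68 345.20,61.68" fill="none" stroke="#ff8800"/>
  <polygon points="114.71,18.24 326.60,80.14 190.87,74.50" fill="none" stroke="#ff8800"/>
  <polygon points="109.33,108.53 132.52,30.54 188.47,89.62" fill="none" stroke="#000000"/>
</svg>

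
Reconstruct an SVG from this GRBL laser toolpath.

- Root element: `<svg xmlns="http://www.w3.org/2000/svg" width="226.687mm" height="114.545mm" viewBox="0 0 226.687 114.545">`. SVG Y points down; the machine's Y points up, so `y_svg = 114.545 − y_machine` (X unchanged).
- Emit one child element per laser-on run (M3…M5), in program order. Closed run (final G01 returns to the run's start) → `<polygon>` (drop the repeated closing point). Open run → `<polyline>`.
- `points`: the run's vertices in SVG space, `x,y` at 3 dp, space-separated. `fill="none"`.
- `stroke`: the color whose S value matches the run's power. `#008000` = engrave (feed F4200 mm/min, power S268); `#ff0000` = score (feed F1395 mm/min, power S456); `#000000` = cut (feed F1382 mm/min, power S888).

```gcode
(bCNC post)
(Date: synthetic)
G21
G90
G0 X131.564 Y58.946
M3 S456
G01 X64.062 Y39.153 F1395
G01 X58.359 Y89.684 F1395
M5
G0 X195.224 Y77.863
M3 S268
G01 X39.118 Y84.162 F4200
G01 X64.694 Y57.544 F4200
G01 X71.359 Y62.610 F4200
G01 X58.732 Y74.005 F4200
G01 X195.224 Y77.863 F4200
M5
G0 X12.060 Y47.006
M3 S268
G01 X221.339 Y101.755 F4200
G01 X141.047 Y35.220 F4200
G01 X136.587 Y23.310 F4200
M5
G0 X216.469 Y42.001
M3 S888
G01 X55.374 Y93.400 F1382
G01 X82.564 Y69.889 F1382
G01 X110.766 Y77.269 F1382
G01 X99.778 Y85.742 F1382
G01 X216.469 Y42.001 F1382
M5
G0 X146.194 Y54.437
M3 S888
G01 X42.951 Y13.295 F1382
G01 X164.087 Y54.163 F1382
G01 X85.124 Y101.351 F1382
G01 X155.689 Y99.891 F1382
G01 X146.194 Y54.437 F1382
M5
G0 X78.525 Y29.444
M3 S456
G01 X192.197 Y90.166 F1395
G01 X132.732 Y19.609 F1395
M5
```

<svg xmlns="http://www.w3.org/2000/svg" width="226.687mm" height="114.545mm" viewBox="0 0 226.687 114.545">
  <polyline points="131.564,55.599 64.062,75.392 58.359,24.861" fill="none" stroke="#ff0000"/>
  <polygon points="195.224,36.682 39.118,30.383 64.694,57.001 71.359,51.935 58.732,40.540" fill="none" stroke="#008000"/>
  <polyline points="12.060,67.539 221.339,12.790 141.047,79.325 136.587,91.235" fill="none" stroke="#008000"/>
  <polygon points="216.469,72.544 55.374,21.145 82.564,44.656 110.766,37.276 99.778,28.803" fill="none" stroke="#000000"/>
  <polygon points="146.194,60.108 42.951,101.250 164.087,60.382 85.124,13.194 155.689,14.654" fill="none" stroke="#000000"/>
  <polyline points="78.525,85.101 192.197,24.379 132.732,94.936" fill="none" stroke="#ff0000"/>
</svg>

Machine Y-up, SVG Y-down with viewBox height 114.545, so y_svg = 114.545 − y_machine; X carries over.

Run 1: S456 ⇒ score layer `#ff0000`. The run is open, so emit a `<polyline>` with points (Y-flipped): 131.564,55.599 64.062,75.392 58.359,24.861.

Run 2: power S268 maps to stroke `#008000` (engrave). The run returns to its start, so emit a `<polygon>` with points (Y-flipped): 195.224,36.682 39.118,30.383 64.694,57.001 71.359,51.935 58.732,40.540.

Run 3: power S268 maps to stroke `#008000` (engrave). The run is open, so emit a `<polyline>` with points (Y-flipped): 12.060,67.539 221.339,12.790 141.047,79.325 136.587,91.235.

Run 4: the run's S888 means `#000000` (cut). The run returns to its start, so emit a `<polygon>` with points (Y-flipped): 216.469,72.544 55.374,21.145 82.564,44.656 110.766,37.276 99.778,28.803.

Run 5: S888 ⇒ cut layer `#000000`. The run returns to its start, so emit a `<polygon>` with points (Y-flipped): 146.194,60.108 42.951,101.250 164.087,60.382 85.124,13.194 155.689,14.654.

Run 6: S456 ⇒ score layer `#ff0000`. The run is open, so emit a `<polyline>` with points (Y-flipped): 78.525,85.101 192.197,24.379 132.732,94.936.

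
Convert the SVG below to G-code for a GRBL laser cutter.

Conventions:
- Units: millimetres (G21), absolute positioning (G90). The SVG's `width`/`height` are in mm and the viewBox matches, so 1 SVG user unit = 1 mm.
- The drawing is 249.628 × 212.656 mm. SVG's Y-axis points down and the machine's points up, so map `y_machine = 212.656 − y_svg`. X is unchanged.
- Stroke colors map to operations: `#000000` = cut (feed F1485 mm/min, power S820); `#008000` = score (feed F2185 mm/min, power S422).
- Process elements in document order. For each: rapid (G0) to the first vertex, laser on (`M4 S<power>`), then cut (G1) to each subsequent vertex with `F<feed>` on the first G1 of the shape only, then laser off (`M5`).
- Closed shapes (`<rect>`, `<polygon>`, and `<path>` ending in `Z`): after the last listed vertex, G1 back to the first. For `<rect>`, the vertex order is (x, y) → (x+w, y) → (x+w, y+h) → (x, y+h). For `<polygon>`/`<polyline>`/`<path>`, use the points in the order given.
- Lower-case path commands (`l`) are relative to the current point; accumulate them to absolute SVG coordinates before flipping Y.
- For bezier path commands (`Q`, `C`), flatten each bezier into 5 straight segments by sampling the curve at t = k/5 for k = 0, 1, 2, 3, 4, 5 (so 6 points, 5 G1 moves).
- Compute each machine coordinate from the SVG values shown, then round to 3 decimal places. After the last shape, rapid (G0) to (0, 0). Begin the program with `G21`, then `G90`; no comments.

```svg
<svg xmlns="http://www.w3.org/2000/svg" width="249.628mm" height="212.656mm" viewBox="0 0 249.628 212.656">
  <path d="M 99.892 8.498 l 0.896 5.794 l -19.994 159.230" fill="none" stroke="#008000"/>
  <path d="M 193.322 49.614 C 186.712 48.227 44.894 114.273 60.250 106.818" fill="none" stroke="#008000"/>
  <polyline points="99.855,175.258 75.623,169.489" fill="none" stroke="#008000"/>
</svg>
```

Since the viewBox matches the mm dimensions, user units are millimetres directly. The only transform is the Y-flip y_m = 212.656 − y_svg.

Shape 1 is a open polyline drawn with `<path>`. Its stroke #008000 means score at S422, F2185. After flipping Y the toolpath is (99.892,204.158) → (100.788,198.364) → (80.794,39.134).

Shape 2 is a cubic bezier drawn with `<path>`. Its stroke #008000 means score at S422, F2185. After flipping Y the toolpath is (193.322,163.042) → (175.470,156.910) → (139.203,141.358) → (98.554,123.153) → (67.558,109.058) → (60.250,105.838).

Shape 3 is a line segment drawn with `<polyline>`. Its stroke #008000 means score at S422, F2185. After flipping Y the toolpath is (99.855,37.398) → (75.623,43.167).

G21
G90
G0 X99.892 Y204.158
M4 S422
G1 X100.788 Y198.364 F2185
G1 X80.794 Y39.134
M5
G0 X193.322 Y163.042
M4 S422
G1 X175.470 Y156.910 F2185
G1 X139.203 Y141.358
G1 X98.554 Y123.153
G1 X67.558 Y109.058
G1 X60.250 Y105.838
M5
G0 X99.855 Y37.398
M4 S422
G1 X75.623 Y43.167 F2185
M5
G0 X0.000 Y0.000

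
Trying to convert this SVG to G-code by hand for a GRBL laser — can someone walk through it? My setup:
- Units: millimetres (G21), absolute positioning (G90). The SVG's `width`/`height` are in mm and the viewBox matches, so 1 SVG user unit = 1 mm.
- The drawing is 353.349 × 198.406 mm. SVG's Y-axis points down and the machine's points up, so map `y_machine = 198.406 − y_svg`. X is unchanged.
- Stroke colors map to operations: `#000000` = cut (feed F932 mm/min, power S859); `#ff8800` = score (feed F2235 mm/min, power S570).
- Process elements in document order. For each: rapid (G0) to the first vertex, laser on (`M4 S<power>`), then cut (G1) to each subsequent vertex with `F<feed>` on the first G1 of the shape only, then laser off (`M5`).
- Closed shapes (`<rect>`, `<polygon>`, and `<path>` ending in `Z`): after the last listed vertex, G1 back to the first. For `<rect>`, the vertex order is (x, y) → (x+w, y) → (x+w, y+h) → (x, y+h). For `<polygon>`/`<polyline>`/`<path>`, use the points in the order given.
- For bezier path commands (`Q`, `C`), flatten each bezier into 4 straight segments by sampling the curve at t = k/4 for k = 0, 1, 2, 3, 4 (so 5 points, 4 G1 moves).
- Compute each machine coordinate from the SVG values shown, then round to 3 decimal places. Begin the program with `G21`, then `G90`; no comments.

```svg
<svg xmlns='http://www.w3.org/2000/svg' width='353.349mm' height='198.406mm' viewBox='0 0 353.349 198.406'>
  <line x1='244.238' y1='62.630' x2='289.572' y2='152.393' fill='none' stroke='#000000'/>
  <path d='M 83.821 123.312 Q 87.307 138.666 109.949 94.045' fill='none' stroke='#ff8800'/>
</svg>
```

Since the viewBox matches the mm dimensions, user units are millimetres directly. The only transform is the Y-flip y_m = 198.406 − y_svg.

Shape 1 is a line segment drawn with `<line>`. Its stroke #000000 means cut at S859, F932. After flipping Y the toolpath is (244.238,135.776) → (289.572,46.013).

Shape 2 is a quadratic bezier drawn with `<path>`. Its stroke #ff8800 means score at S570, F2235. After flipping Y the toolpath is (83.821,75.094) → (86.761,71.165) → (92.096,74.734) → (99.825,85.799) → (109.949,104.361).

G21
G90
G0 X244.238 Y135.776
M4 S859
G1 X289.572 Y46.013 F932
M5
G0 X83.821 Y75.094
M4 S570
G1 X86.761 Y71.165 F2235
G1 X92.096 Y74.734
G1 X99.825 Y85.799
G1 X109.949 Y104.361
M5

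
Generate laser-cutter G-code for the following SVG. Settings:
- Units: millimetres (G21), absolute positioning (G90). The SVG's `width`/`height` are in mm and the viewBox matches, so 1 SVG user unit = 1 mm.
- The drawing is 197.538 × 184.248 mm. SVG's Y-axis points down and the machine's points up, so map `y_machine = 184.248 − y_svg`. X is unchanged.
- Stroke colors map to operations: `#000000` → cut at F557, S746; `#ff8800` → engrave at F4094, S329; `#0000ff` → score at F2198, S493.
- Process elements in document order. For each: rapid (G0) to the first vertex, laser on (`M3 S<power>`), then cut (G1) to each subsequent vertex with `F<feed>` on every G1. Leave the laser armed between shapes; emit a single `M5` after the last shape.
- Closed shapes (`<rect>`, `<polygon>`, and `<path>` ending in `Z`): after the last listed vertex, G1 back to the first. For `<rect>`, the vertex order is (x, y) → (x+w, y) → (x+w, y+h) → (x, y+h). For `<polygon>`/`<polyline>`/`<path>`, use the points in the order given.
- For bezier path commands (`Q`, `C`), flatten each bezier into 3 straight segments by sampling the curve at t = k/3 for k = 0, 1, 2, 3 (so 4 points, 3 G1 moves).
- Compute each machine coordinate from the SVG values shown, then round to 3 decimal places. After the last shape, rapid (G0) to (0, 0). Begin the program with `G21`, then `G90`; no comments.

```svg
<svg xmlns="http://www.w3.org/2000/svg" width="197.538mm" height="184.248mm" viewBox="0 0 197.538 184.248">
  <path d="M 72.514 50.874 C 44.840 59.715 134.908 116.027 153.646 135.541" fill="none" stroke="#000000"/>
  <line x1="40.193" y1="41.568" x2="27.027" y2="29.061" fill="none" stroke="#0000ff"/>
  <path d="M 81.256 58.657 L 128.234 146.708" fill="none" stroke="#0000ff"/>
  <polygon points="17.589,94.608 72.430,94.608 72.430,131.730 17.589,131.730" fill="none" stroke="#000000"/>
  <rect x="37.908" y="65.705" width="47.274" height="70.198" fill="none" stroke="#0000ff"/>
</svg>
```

G21
G90
G0 X72.514 Y133.374
M3 S746
G1 X77.085 Y111.830 F557
G1 X118.134 Y77.366 F557
G1 X153.646 Y48.707 F557
G0 X40.193 Y142.680
M3 S493
G1 X27.027 Y155.187 F2198
G0 X81.256 Y125.591
M3 S493
G1 X128.234 Y37.540 F2198
G0 X17.589 Y89.640
M3 S746
G1 X72.430 Y89.640 F557
G1 X72.430 Y52.518 F557
G1 X17.589 Y52.518 F557
G1 X17.589 Y89.640 F557
G0 X37.908 Y118.543
M3 S493
G1 X85.182 Y118.543 F2198
G1 X85.182 Y48.345 F2198
G1 X37.908 Y48.345 F2198
G1 X37.908 Y118.543 F2198
M5
G0 X0.000 Y0.000

viewBox `0 0 197.538 184.248` with mm width/height → 1 unit = 1 mm. Flip: y_m = 184.248 − y_svg.

**Shape 1** — `<path>` cubic bezier, stroke `#000000` → cut (S746, F557). Control points (SVG): P0=(72.514,50.874), P1=(44.840,59.715), P2=(134.908,116.027), P3=(153.646,135.541); sampled at t=k/3. Machine vertices: (72.514,133.374) → (77.085,111.830) → (118.134,77.366) → (153.646,48.707). Open path.

**Shape 2** — `<line>` line segment, stroke `#0000ff` → score (S493, F2198). Machine vertices: (40.193,142.680) → (27.027,155.187). Open path.

**Shape 3** — `<path>` line segment, stroke `#0000ff` → score (S493, F2198). Machine vertices: (81.256,125.591) → (128.234,37.540). Open path.

**Shape 4** — `<polygon>` rectangle, stroke `#000000` → cut (S746, F557). Machine vertices: (17.589,89.640) → (72.430,89.640) → (72.430,52.518) → (17.589,52.518) → (17.589,89.640). Closed: final G1 returns to the first vertex.

**Shape 5** — `<rect>` rectangle, stroke `#0000ff` → score (S493, F2198). Machine vertices: (37.908,118.543) → (85.182,118.543) → (85.182,48.345) → (37.908,48.345) → (37.908,118.543). Closed: final G1 returns to the first vertex.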